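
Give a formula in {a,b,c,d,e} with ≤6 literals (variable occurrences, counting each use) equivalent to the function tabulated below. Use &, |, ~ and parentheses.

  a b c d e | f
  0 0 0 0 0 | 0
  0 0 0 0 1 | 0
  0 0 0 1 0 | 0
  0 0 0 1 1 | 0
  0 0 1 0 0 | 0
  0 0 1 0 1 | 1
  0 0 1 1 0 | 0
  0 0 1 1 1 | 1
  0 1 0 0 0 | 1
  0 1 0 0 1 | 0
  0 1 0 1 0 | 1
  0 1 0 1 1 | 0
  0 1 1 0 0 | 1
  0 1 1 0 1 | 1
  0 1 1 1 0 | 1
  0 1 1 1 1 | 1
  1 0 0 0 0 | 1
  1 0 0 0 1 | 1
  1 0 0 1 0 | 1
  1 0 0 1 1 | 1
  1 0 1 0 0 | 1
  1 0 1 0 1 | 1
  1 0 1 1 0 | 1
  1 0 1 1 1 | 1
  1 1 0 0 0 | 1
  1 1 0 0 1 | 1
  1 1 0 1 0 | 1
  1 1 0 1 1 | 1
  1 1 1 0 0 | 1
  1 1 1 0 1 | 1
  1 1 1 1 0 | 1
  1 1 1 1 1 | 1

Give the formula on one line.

(((a | b) & (~e | a)) | (e & c))

  (a | b) = 00000000111111111111111111111111
  ~e = 10101010101010101010101010101010
  (~e | a) = 10101010101010101111111111111111
  ((a | b) & (~e | a)) = 00000000101010101111111111111111
  (e & c) = 00000101000001010000010100000101
  (((a | b) & (~e | a)) | (e & c)) = 00000101101011111111111111111111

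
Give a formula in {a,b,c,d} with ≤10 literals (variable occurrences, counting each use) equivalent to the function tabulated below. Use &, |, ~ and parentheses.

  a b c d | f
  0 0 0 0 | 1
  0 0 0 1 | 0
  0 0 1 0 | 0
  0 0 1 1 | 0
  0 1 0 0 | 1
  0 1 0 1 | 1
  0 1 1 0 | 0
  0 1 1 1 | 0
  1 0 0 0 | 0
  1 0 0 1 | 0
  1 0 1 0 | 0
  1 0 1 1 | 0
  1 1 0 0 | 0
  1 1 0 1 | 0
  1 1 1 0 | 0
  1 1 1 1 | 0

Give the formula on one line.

((~a & (~c | ((a & ~b) & (d | ~a)))) & (b | (~d & ~a)))

  ~a = 1111111100000000
  ~c = 1100110011001100
  ~b = 1111000011110000
  (a & ~b) = 0000000011110000
  (d | ~a) = 1111111101010101
  ((a & ~b) & (d | ~a)) = 0000000001010000
  (~c | ((a & ~b) & (d | ~a))) = 1100110011011100
  (~a & (~c | ((a & ~b) & (d | ~a)))) = 1100110000000000
  ~d = 1010101010101010
  (~d & ~a) = 1010101000000000
  (b | (~d & ~a)) = 1010111100001111
  ((~a & (~c | ((a & ~b) & (d | ~a)))) & (b | (~d & ~a))) = 1000110000000000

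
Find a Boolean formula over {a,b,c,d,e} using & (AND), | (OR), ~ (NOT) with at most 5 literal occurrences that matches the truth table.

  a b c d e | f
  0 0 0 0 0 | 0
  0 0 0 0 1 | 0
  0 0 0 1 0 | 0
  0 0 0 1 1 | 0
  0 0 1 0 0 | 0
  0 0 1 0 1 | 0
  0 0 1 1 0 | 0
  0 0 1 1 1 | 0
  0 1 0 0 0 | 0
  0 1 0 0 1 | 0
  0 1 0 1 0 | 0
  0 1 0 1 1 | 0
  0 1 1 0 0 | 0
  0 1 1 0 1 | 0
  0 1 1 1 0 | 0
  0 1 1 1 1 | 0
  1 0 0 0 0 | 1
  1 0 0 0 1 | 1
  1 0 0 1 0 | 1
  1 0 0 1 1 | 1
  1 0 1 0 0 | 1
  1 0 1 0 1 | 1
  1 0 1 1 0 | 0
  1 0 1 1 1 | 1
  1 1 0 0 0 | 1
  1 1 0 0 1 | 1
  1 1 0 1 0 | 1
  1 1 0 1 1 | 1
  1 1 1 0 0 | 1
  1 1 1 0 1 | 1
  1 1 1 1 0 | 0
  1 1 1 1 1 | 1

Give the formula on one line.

(a & (~d | (~c | e)))

  ~d = 11001100110011001100110011001100
  ~c = 11110000111100001111000011110000
  (~c | e) = 11110101111101011111010111110101
  (~d | (~c | e)) = 11111101111111011111110111111101
  (a & (~d | (~c | e))) = 00000000000000001111110111111101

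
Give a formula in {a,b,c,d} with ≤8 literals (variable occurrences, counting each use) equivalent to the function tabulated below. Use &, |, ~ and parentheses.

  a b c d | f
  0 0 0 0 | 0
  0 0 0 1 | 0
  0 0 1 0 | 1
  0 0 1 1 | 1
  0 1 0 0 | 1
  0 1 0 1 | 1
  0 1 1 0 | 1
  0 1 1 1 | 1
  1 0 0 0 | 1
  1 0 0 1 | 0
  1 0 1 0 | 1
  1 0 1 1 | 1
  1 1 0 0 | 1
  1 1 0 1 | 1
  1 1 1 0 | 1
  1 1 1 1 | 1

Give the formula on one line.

((b | (a & ~d)) | (~b & c))

  ~d = 1010101010101010
  (a & ~d) = 0000000010101010
  (b | (a & ~d)) = 0000111110101111
  ~b = 1111000011110000
  (~b & c) = 0011000000110000
  ((b | (a & ~d)) | (~b & c)) = 0011111110111111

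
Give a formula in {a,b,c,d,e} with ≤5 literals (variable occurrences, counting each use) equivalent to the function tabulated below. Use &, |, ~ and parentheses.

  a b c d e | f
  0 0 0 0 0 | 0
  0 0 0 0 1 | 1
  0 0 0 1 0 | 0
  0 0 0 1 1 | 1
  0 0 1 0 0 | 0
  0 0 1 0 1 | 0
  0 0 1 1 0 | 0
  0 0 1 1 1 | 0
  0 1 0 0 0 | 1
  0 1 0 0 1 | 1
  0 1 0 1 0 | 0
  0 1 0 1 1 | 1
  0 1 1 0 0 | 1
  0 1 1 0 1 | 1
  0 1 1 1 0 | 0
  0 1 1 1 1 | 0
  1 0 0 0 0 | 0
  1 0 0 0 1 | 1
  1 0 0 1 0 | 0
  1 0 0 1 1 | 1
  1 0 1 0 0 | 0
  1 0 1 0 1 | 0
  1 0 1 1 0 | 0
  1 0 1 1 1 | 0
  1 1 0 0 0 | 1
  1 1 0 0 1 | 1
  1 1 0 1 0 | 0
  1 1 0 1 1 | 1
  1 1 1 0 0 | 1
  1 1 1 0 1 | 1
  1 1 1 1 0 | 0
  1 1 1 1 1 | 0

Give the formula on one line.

((~c & e) | (b & ~d))

  ~c = 11110000111100001111000011110000
  (~c & e) = 01010000010100000101000001010000
  ~d = 11001100110011001100110011001100
  (b & ~d) = 00000000110011000000000011001100
  ((~c & e) | (b & ~d)) = 01010000110111000101000011011100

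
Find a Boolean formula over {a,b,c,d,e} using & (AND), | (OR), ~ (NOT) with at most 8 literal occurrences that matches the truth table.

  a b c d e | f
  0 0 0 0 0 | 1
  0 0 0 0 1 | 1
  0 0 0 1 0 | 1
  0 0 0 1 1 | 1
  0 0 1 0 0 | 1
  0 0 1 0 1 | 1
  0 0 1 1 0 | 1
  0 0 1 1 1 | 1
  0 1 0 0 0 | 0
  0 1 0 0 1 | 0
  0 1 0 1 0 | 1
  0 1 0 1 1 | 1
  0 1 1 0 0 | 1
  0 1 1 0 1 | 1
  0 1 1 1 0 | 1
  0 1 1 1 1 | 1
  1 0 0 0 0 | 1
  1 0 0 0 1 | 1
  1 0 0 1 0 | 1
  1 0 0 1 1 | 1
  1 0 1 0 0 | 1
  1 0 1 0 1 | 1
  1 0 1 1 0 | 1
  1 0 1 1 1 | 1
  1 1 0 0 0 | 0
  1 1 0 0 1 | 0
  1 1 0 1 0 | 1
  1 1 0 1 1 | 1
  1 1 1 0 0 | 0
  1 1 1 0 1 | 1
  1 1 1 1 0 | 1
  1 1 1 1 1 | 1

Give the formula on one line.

((((c & (~a | ~b)) | (e & c)) | d) | (~b & ~d))

  ~a = 11111111111111110000000000000000
  ~b = 11111111000000001111111100000000
  (~a | ~b) = 11111111111111111111111100000000
  (c & (~a | ~b)) = 00001111000011110000111100000000
  (e & c) = 00000101000001010000010100000101
  ((c & (~a | ~b)) | (e & c)) = 00001111000011110000111100000101
  (((c & (~a | ~b)) | (e & c)) | d) = 00111111001111110011111100110111
  ~d = 11001100110011001100110011001100
  (~b & ~d) = 11001100000000001100110000000000
  ((((c & (~a | ~b)) | (e & c)) | d) | (~b & ~d)) = 11111111001111111111111100110111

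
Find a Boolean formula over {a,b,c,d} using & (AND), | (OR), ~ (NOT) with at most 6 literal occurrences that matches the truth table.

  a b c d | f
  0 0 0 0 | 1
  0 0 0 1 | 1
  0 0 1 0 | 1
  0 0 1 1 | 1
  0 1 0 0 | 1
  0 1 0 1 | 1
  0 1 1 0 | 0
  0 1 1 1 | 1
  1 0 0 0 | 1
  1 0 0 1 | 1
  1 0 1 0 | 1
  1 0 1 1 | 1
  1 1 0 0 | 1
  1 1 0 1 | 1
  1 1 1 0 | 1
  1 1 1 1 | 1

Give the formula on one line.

((~c | (~b | d)) | ((a | ~c) | d))

  ~c = 1100110011001100
  ~b = 1111000011110000
  (~b | d) = 1111010111110101
  (~c | (~b | d)) = 1111110111111101
  (a | ~c) = 1100110011111111
  ((a | ~c) | d) = 1101110111111111
  ((~c | (~b | d)) | ((a | ~c) | d)) = 1111110111111111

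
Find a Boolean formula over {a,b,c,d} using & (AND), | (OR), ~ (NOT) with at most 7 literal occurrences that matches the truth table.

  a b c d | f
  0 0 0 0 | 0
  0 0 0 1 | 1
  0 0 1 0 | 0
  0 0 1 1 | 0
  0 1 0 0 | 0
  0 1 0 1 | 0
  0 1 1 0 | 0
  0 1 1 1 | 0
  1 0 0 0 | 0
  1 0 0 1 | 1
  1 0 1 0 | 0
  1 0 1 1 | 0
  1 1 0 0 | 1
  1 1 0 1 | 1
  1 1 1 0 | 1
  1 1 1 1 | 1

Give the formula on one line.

  ~b = 1111000011110000
  (~b & d) = 0101000001010000
  ~c = 1100110011001100
  ((~b & d) & ~c) = 0100000001000000
  (b & a) = 0000000000001111
  (((~b & d) & ~c) | (b & a)) = 0100000001001111

(((~b & d) & ~c) | (b & a))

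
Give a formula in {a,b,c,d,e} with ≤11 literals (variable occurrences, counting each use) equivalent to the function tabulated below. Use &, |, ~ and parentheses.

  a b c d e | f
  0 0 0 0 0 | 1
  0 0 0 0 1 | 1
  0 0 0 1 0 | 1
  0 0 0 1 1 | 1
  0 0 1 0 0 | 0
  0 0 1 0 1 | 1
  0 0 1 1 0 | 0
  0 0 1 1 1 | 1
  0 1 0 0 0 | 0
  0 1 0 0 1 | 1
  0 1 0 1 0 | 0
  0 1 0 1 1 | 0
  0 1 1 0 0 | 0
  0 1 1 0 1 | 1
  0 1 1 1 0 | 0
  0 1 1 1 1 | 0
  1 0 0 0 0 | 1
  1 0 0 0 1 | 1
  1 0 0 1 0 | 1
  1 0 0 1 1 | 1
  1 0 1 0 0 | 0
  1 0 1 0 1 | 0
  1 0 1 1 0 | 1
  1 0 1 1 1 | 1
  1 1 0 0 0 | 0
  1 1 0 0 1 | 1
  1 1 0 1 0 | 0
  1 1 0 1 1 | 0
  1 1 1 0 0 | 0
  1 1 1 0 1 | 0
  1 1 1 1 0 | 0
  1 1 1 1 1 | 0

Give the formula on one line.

((((~a | d) & (e | a)) | ~c) & ((e & ~d) | ~b))

  ~a = 11111111111111110000000000000000
  (~a | d) = 11111111111111110011001100110011
  (e | a) = 01010101010101011111111111111111
  ((~a | d) & (e | a)) = 01010101010101010011001100110011
  ~c = 11110000111100001111000011110000
  (((~a | d) & (e | a)) | ~c) = 11110101111101011111001111110011
  ~d = 11001100110011001100110011001100
  (e & ~d) = 01000100010001000100010001000100
  ~b = 11111111000000001111111100000000
  ((e & ~d) | ~b) = 11111111010001001111111101000100
  ((((~a | d) & (e | a)) | ~c) & ((e & ~d) | ~b)) = 11110101010001001111001101000000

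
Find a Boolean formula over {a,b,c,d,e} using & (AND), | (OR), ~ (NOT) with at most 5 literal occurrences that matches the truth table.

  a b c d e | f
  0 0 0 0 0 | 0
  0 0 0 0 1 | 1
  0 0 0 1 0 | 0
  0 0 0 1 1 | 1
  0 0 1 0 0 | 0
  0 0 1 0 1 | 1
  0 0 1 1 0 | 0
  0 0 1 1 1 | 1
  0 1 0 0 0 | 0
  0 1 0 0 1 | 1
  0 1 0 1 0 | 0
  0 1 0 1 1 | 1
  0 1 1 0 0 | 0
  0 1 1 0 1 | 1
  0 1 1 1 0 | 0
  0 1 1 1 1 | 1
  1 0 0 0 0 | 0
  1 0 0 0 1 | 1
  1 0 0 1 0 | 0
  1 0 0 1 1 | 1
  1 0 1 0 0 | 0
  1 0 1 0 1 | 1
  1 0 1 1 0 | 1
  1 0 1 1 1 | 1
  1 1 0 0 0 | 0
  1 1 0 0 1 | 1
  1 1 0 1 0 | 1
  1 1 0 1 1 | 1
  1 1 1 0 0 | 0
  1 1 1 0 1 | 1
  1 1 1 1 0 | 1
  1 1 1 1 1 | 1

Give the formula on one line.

(e | ((b | c) & (d & a)))

  (b | c) = 00001111111111110000111111111111
  (d & a) = 00000000000000000011001100110011
  ((b | c) & (d & a)) = 00000000000000000000001100110011
  (e | ((b | c) & (d & a))) = 01010101010101010101011101110111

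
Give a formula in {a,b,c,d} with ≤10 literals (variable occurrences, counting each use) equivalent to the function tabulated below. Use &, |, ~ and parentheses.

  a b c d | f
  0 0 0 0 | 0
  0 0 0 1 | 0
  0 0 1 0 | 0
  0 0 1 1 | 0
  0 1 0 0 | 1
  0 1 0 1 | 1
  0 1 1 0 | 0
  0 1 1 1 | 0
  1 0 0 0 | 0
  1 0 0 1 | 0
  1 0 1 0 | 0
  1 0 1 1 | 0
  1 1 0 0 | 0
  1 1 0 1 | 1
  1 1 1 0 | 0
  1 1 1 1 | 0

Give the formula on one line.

  ~c = 1100110011001100
  (~c & b) = 0000110000001100
  ~a = 1111111100000000
  ~d = 1010101010101010
  ~b = 1111000011110000
  (~b | ~a) = 1111111111110000
  (~d & (~b | ~a)) = 1010101010100000
  (~a | (~d & (~b | ~a))) = 1111111110100000
  (~c & d) = 0100010001000100
  ((~a | (~d & (~b | ~a))) | (~c & d)) = 1111111111100100
  ((~c & b) & ((~a | (~d & (~b | ~a))) | (~c & d))) = 0000110000000100

((~c & b) & ((~a | (~d & (~b | ~a))) | (~c & d)))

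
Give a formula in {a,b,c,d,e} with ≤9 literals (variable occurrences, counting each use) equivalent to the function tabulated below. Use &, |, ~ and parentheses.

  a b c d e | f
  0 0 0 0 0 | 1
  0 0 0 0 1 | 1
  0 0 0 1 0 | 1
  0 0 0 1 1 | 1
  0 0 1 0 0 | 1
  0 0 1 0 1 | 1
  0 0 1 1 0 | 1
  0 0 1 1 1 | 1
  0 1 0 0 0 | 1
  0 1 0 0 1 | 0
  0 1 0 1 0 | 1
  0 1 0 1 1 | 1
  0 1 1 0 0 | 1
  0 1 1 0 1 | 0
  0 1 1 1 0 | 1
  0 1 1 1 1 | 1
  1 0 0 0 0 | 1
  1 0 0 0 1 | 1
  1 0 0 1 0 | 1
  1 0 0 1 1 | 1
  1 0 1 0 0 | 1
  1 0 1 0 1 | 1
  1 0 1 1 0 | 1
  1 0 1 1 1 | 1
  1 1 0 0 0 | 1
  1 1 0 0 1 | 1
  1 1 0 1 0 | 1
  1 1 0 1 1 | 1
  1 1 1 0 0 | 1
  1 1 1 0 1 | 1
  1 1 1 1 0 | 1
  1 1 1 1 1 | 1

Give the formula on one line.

((((e | d) & ~b) | a) | ((~e | d) | (~d & a)))

  (e | d) = 01110111011101110111011101110111
  ~b = 11111111000000001111111100000000
  ((e | d) & ~b) = 01110111000000000111011100000000
  (((e | d) & ~b) | a) = 01110111000000001111111111111111
  ~e = 10101010101010101010101010101010
  (~e | d) = 10111011101110111011101110111011
  ~d = 11001100110011001100110011001100
  (~d & a) = 00000000000000001100110011001100
  ((~e | d) | (~d & a)) = 10111011101110111111111111111111
  ((((e | d) & ~b) | a) | ((~e | d) | (~d & a))) = 11111111101110111111111111111111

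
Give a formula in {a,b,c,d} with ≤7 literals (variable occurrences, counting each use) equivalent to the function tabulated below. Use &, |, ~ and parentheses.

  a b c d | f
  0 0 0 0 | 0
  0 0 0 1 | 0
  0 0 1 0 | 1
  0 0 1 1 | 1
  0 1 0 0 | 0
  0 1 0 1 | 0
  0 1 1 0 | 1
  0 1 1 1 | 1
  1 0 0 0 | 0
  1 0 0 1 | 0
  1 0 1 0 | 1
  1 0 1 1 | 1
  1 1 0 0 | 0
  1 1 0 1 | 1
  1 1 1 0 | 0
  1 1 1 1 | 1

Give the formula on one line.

  ~a = 1111111100000000
  ~b = 1111000011110000
  (d | ~b) = 1111010111110101
  (~a | (d | ~b)) = 1111111111110101
  (a & b) = 0000000000001111
  ((a & b) | c) = 0011001100111111
  ((~a | (d | ~b)) & ((a & b) | c)) = 0011001100110101

((~a | (d | ~b)) & ((a & b) | c))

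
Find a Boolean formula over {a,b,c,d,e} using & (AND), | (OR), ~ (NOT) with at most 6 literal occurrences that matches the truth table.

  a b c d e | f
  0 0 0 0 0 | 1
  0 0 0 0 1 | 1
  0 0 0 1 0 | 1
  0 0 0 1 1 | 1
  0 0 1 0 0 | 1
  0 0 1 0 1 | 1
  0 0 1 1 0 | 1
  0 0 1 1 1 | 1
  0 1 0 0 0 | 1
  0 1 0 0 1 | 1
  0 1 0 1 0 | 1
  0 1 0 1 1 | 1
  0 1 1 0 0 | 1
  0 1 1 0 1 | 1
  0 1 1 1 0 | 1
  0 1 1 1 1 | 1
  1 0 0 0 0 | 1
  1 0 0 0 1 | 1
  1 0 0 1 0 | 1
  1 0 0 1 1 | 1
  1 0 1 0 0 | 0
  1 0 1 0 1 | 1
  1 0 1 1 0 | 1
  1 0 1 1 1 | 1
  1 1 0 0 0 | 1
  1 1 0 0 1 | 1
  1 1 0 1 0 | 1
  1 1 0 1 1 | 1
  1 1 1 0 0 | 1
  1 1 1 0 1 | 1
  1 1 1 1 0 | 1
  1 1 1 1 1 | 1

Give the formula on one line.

  (e | b) = 01010101111111110101010111111111
  ~c = 11110000111100001111000011110000
  ((e | b) | ~c) = 11110101111111111111010111111111
  ~a = 11111111111111110000000000000000
  (d | ~a) = 11111111111111110011001100110011
  (((e | b) | ~c) | (d | ~a)) = 11111111111111111111011111111111

(((e | b) | ~c) | (d | ~a))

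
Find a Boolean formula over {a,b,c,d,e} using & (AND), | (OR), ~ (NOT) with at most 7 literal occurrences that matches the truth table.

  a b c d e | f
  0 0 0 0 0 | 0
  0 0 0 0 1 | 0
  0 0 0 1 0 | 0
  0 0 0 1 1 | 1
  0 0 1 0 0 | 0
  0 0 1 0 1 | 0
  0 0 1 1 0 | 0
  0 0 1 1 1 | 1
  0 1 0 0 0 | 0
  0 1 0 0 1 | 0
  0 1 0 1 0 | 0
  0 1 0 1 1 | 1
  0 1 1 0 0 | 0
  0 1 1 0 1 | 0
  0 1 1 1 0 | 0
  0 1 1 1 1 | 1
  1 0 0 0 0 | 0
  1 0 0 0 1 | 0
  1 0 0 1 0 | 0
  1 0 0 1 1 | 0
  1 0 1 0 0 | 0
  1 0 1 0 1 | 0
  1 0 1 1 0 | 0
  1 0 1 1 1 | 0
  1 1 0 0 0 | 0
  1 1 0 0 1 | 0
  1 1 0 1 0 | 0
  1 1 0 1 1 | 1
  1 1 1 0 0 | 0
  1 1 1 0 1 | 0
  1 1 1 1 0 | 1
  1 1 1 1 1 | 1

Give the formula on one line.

  (a & c) = 00000000000000000000111100001111
  ((a & c) | e) = 01010101010101010101111101011111
  ~a = 11111111111111110000000000000000
  (~a | b) = 11111111111111110000000011111111
  (((a & c) | e) & (~a | b)) = 01010101010101010000000001011111
  ((((a & c) | e) & (~a | b)) & d) = 00010001000100010000000000010011

((((a & c) | e) & (~a | b)) & d)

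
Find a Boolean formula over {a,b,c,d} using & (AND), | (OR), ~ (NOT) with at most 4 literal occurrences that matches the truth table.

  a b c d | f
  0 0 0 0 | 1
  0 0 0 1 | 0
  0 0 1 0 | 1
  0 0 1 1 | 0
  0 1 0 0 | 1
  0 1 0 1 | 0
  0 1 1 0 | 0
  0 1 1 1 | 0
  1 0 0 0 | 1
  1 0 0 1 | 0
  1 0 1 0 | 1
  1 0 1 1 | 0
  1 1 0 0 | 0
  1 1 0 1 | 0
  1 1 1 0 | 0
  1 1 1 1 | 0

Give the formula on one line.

  ~b = 1111000011110000
  ~c = 1100110011001100
  ~a = 1111111100000000
  (~c & ~a) = 1100110000000000
  (~b | (~c & ~a)) = 1111110011110000
  ~d = 1010101010101010
  ((~b | (~c & ~a)) & ~d) = 1010100010100000

((~b | (~c & ~a)) & ~d)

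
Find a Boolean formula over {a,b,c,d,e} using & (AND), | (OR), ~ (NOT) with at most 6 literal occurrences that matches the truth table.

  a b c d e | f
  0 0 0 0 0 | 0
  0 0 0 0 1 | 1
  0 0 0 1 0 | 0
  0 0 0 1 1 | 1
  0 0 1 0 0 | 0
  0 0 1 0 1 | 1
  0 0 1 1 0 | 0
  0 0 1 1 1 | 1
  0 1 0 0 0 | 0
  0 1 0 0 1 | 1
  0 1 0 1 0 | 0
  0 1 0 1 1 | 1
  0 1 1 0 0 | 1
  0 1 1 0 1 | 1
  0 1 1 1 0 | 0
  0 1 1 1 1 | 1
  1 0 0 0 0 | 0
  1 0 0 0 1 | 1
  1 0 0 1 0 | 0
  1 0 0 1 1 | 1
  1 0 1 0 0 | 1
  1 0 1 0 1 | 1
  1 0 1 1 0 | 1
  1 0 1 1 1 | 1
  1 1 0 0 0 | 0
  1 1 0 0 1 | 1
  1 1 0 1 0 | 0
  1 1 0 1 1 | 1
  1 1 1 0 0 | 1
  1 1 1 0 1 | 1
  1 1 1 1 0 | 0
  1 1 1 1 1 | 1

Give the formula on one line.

(((c & (~b | ~d)) & (a | b)) | e)

  ~b = 11111111000000001111111100000000
  ~d = 11001100110011001100110011001100
  (~b | ~d) = 11111111110011001111111111001100
  (c & (~b | ~d)) = 00001111000011000000111100001100
  (a | b) = 00000000111111111111111111111111
  ((c & (~b | ~d)) & (a | b)) = 00000000000011000000111100001100
  (((c & (~b | ~d)) & (a | b)) | e) = 01010101010111010101111101011101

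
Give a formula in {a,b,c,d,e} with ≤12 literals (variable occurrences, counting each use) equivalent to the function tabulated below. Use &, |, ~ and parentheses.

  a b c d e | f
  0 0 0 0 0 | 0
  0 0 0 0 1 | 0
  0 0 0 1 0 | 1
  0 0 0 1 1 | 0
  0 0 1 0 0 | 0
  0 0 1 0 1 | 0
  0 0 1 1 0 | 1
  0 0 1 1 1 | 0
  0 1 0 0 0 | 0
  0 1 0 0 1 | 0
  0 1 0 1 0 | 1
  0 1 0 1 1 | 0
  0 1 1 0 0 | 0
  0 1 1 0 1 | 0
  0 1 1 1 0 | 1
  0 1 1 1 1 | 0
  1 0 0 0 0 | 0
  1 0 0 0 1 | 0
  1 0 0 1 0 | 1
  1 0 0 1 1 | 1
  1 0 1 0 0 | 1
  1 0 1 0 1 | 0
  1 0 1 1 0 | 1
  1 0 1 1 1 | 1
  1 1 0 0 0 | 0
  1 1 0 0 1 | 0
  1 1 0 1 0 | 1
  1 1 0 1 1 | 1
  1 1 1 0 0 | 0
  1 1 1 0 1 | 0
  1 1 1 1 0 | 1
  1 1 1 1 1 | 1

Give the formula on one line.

  (d & a) = 00000000000000000011001100110011
  ~e = 10101010101010101010101010101010
  (d & ~e) = 00100010001000100010001000100010
  ((d & a) | (d & ~e)) = 00100010001000100011001100110011
  ~b = 11111111000000001111111100000000
  (~b & ~e) = 10101010000000001010101000000000
  ~d = 11001100110011001100110011001100
  (a & c) = 00000000000000000000111100001111
  (~d & (a & c)) = 00000000000000000000110000001100
  ((~b & ~e) & (~d & (a & c))) = 00000000000000000000100000000000
  (((d & a) | (d & ~e)) | ((~b & ~e) & (~d & (a & c)))) = 00100010001000100011101100110011

(((d & a) | (d & ~e)) | ((~b & ~e) & (~d & (a & c))))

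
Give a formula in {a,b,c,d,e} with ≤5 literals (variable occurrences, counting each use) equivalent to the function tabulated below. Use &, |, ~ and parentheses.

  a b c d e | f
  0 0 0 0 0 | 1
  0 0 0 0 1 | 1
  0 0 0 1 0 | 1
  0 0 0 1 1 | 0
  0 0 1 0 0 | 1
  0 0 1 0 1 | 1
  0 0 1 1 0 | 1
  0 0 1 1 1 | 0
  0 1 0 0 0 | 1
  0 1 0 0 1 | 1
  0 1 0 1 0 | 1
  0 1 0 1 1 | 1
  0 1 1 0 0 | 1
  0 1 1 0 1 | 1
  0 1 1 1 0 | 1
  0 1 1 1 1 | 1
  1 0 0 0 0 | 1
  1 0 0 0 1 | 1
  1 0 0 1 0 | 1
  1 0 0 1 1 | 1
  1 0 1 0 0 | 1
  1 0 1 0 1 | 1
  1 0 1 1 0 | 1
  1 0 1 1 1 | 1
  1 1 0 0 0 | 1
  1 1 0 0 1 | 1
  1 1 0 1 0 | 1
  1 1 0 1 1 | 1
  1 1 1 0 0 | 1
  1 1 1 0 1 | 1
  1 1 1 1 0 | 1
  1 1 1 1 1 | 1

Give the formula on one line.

  ~e = 10101010101010101010101010101010
  (~e | a) = 10101010101010101111111111111111
  (b | (~e | a)) = 10101010111111111111111111111111
  ~d = 11001100110011001100110011001100
  ((b | (~e | a)) | ~d) = 11101110111111111111111111111111

((b | (~e | a)) | ~d)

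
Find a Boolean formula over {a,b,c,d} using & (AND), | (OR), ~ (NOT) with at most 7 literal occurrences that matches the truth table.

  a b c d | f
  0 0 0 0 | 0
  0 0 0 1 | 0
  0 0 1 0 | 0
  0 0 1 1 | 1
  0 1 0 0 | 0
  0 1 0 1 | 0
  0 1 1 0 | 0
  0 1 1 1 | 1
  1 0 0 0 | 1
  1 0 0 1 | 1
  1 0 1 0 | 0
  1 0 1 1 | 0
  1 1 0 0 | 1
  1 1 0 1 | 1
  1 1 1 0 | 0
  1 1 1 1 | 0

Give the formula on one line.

((c & (~a & d)) | (~c & a))

  ~a = 1111111100000000
  (~a & d) = 0101010100000000
  (c & (~a & d)) = 0001000100000000
  ~c = 1100110011001100
  (~c & a) = 0000000011001100
  ((c & (~a & d)) | (~c & a)) = 0001000111001100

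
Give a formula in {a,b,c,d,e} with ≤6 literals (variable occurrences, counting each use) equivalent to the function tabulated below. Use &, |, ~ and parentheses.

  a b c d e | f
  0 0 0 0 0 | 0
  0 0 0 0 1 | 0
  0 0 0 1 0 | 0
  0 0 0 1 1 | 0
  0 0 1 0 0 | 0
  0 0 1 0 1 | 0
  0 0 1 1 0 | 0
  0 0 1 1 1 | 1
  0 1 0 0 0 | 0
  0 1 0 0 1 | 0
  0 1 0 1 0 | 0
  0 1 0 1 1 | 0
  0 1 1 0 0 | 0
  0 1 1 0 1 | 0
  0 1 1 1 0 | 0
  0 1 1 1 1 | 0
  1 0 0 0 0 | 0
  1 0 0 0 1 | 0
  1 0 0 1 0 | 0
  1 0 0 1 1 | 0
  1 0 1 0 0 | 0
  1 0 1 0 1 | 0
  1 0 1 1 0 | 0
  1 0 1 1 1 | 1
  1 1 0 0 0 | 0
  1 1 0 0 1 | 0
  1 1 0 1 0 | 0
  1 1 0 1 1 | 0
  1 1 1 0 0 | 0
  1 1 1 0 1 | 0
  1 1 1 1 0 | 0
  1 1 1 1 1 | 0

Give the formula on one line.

((c & e) & (~b & d))

  (c & e) = 00000101000001010000010100000101
  ~b = 11111111000000001111111100000000
  (~b & d) = 00110011000000000011001100000000
  ((c & e) & (~b & d)) = 00000001000000000000000100000000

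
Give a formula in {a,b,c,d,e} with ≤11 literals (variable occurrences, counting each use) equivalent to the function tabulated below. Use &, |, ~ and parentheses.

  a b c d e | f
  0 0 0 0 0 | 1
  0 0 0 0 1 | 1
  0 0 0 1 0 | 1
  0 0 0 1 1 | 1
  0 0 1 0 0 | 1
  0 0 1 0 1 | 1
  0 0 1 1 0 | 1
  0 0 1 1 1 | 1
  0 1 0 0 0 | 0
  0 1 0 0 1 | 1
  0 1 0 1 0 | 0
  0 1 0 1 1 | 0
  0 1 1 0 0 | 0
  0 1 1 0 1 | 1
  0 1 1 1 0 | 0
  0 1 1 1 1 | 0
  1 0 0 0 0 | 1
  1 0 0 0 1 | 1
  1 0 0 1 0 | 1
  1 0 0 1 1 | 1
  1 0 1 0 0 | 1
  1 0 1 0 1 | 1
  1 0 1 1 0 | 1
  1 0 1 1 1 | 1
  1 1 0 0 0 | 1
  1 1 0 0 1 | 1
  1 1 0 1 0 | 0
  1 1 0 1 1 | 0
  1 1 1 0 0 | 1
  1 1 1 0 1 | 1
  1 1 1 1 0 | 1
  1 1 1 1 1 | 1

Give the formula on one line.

((((a & c) | ~d) | ~b) & ((e | a) | (a | ~b)))

  (a & c) = 00000000000000000000111100001111
  ~d = 11001100110011001100110011001100
  ((a & c) | ~d) = 11001100110011001100111111001111
  ~b = 11111111000000001111111100000000
  (((a & c) | ~d) | ~b) = 11111111110011001111111111001111
  (e | a) = 01010101010101011111111111111111
  (a | ~b) = 11111111000000001111111111111111
  ((e | a) | (a | ~b)) = 11111111010101011111111111111111
  ((((a & c) | ~d) | ~b) & ((e | a) | (a | ~b))) = 11111111010001001111111111001111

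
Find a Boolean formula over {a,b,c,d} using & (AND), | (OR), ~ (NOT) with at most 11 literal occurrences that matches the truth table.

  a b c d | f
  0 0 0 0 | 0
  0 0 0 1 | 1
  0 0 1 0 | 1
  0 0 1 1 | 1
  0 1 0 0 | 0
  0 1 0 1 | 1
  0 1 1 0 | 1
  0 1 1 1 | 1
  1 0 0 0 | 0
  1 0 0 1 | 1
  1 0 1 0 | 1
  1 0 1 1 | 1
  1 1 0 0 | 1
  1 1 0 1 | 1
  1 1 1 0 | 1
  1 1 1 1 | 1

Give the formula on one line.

  (a | c) = 0011001111111111
  (a & d) = 0000000001010101
  (c | (a & d)) = 0011001101110111
  ((c | (a & d)) | d) = 0111011101110111
  (((c | (a & d)) | d) | b) = 0111111101111111
  ((a | c) & (((c | (a & d)) | d) | b)) = 0011001101111111
  (((a | c) & (((c | (a & d)) | d) | b)) | d) = 0111011101111111

(((a | c) & (((c | (a & d)) | d) | b)) | d)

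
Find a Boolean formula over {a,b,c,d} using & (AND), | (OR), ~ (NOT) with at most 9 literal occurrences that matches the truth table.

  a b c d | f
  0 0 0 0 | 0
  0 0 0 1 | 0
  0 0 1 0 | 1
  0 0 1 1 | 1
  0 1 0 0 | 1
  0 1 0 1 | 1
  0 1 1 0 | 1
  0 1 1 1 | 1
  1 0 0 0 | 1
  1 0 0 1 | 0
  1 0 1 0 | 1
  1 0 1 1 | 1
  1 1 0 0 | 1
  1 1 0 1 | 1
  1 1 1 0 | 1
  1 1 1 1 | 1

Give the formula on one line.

((b & (d | (~c | a))) | ((a | c) & (~d | c)))

  ~c = 1100110011001100
  (~c | a) = 1100110011111111
  (d | (~c | a)) = 1101110111111111
  (b & (d | (~c | a))) = 0000110100001111
  (a | c) = 0011001111111111
  ~d = 1010101010101010
  (~d | c) = 1011101110111011
  ((a | c) & (~d | c)) = 0011001110111011
  ((b & (d | (~c | a))) | ((a | c) & (~d | c))) = 0011111110111111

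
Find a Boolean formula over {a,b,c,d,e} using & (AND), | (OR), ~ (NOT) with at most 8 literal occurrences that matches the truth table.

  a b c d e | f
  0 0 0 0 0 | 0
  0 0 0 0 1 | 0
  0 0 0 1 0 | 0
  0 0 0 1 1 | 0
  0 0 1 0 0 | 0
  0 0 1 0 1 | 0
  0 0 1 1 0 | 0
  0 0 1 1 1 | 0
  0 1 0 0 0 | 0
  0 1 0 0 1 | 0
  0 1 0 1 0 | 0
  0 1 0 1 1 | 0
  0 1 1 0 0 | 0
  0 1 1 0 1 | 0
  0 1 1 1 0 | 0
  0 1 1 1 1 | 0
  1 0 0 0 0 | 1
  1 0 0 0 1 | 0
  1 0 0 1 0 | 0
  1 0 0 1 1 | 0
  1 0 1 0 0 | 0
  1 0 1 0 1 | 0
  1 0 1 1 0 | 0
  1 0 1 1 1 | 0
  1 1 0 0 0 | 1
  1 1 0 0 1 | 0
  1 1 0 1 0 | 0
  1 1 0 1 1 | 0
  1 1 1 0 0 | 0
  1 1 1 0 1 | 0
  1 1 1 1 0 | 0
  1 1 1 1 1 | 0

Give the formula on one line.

  ~e = 10101010101010101010101010101010
  (a & ~e) = 00000000000000001010101010101010
  ~c = 11110000111100001111000011110000
  (c | e) = 01011111010111110101111101011111
  ~d = 11001100110011001100110011001100
  ((c | e) | ~d) = 11011111110111111101111111011111
  (~c & ((c | e) | ~d)) = 11010000110100001101000011010000
  ((a & ~e) & (~c & ((c | e) | ~d))) = 00000000000000001000000010000000

((a & ~e) & (~c & ((c | e) | ~d)))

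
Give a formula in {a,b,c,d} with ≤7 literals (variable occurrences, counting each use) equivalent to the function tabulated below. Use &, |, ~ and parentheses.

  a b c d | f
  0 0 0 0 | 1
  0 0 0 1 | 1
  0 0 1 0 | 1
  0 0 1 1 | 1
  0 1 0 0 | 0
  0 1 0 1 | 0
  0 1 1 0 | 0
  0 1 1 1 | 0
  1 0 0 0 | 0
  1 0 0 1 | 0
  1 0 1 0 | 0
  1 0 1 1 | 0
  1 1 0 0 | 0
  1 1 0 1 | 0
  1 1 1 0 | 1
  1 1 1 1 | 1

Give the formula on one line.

  ~a = 1111111100000000
  (c & b) = 0000001100000011
  (~a | (c & b)) = 1111111100000011
  ~b = 1111000011110000
  (~b | a) = 1111000011111111
  ((~a | (c & b)) & (~b | a)) = 1111000000000011

((~a | (c & b)) & (~b | a))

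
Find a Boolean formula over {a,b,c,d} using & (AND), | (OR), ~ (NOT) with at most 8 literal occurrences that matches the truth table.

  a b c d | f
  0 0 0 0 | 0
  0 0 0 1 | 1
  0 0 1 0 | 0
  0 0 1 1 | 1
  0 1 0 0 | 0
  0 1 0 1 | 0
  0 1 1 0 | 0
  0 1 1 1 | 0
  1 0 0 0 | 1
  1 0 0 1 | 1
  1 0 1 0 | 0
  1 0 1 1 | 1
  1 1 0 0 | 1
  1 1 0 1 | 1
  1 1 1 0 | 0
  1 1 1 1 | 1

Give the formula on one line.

((d & (~b | (b & (a & d)))) | (~c & a))

  ~b = 1111000011110000
  (a & d) = 0000000001010101
  (b & (a & d)) = 0000000000000101
  (~b | (b & (a & d))) = 1111000011110101
  (d & (~b | (b & (a & d)))) = 0101000001010101
  ~c = 1100110011001100
  (~c & a) = 0000000011001100
  ((d & (~b | (b & (a & d)))) | (~c & a)) = 0101000011011101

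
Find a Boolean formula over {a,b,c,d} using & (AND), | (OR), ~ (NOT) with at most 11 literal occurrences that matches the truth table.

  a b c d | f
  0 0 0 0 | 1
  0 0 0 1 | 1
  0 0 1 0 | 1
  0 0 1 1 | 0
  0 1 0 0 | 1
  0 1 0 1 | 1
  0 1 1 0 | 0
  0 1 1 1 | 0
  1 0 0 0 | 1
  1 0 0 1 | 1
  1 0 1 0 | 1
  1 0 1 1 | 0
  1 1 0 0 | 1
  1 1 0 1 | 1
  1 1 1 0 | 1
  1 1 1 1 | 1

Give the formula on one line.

((((c | b) & (~c & ~a)) | (b & a)) | (~c | (~b & ~d)))

  (c | b) = 0011111100111111
  ~c = 1100110011001100
  ~a = 1111111100000000
  (~c & ~a) = 1100110000000000
  ((c | b) & (~c & ~a)) = 0000110000000000
  (b & a) = 0000000000001111
  (((c | b) & (~c & ~a)) | (b & a)) = 0000110000001111
  ~b = 1111000011110000
  ~d = 1010101010101010
  (~b & ~d) = 1010000010100000
  (~c | (~b & ~d)) = 1110110011101100
  ((((c | b) & (~c & ~a)) | (b & a)) | (~c | (~b & ~d))) = 1110110011101111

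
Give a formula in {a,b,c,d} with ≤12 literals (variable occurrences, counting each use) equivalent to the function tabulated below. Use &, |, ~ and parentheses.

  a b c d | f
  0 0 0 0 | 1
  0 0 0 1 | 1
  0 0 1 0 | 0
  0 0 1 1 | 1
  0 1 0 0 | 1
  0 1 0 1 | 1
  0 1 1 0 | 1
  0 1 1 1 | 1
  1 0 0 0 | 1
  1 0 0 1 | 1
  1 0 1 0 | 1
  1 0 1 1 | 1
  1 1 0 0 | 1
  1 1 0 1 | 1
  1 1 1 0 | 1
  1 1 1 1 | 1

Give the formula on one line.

  ~c = 1100110011001100
  (d | ~c) = 1101110111011101
  (b | (d | ~c)) = 1101111111011111
  ~a = 1111111100000000
  (c | ~a) = 1111111100110011
  ((c | ~a) & d) = 0101010100010001
  (b & d) = 0000010100000101
  (((c | ~a) & d) | (b & d)) = 0101010100010101
  (a | (((c | ~a) & d) | (b & d))) = 0101010111111111
  ((b | (d | ~c)) | (a | (((c | ~a) & d) | (b & d)))) = 1101111111111111

((b | (d | ~c)) | (a | (((c | ~a) & d) | (b & d))))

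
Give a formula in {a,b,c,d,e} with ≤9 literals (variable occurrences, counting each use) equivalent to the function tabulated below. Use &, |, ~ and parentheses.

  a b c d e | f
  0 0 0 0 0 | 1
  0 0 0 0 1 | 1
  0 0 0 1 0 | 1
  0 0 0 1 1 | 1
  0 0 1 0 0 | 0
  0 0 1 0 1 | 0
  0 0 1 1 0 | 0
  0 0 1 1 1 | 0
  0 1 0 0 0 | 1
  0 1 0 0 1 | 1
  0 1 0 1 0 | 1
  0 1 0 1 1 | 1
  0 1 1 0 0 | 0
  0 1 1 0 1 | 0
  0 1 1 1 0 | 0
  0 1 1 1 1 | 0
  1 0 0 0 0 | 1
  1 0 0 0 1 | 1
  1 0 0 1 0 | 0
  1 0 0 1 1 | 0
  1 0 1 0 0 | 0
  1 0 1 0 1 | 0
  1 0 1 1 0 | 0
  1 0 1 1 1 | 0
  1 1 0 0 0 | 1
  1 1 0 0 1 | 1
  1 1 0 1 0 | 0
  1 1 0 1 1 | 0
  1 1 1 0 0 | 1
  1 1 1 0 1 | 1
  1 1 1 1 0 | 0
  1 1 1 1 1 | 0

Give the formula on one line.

  ~c = 11110000111100001111000011110000
  (a & b) = 00000000000000000000000011111111
  (~c | (a & b)) = 11110000111100001111000011111111
  ~d = 11001100110011001100110011001100
  ~a = 11111111111111110000000000000000
  (d & ~a) = 00110011001100110000000000000000
  (~d | (d & ~a)) = 11111111111111111100110011001100
  ((~c | (a & b)) & (~d | (d & ~a))) = 11110000111100001100000011001100

((~c | (a & b)) & (~d | (d & ~a)))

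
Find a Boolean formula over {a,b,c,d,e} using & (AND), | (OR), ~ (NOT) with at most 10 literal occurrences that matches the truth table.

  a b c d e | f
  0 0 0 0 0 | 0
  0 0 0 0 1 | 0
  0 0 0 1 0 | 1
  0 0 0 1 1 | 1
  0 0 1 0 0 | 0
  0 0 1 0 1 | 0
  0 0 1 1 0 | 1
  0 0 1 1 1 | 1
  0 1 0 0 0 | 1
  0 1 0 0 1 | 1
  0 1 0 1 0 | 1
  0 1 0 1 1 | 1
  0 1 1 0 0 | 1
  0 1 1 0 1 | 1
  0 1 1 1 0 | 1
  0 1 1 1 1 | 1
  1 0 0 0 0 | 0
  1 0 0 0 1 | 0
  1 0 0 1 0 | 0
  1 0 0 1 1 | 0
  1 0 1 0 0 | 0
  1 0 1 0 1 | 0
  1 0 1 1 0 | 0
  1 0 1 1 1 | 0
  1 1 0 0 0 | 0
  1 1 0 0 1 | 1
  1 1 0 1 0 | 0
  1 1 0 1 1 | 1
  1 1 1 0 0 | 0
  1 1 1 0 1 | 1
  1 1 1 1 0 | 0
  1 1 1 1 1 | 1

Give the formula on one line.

((d & ~a) | (((a & e) & b) | (b & ~a)))

  ~a = 11111111111111110000000000000000
  (d & ~a) = 00110011001100110000000000000000
  (a & e) = 00000000000000000101010101010101
  ((a & e) & b) = 00000000000000000000000001010101
  (b & ~a) = 00000000111111110000000000000000
  (((a & e) & b) | (b & ~a)) = 00000000111111110000000001010101
  ((d & ~a) | (((a & e) & b) | (b & ~a))) = 00110011111111110000000001010101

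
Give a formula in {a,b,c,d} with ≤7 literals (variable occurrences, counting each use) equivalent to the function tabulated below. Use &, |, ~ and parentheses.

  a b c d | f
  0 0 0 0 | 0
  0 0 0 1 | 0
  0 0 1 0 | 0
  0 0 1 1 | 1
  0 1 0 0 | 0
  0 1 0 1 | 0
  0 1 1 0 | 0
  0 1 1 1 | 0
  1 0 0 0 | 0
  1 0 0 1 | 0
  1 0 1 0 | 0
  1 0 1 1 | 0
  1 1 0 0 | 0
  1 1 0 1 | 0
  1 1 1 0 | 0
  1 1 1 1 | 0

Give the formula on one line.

((~a & (~b & d)) & ((d | (b | a)) & c))

  ~a = 1111111100000000
  ~b = 1111000011110000
  (~b & d) = 0101000001010000
  (~a & (~b & d)) = 0101000000000000
  (b | a) = 0000111111111111
  (d | (b | a)) = 0101111111111111
  ((d | (b | a)) & c) = 0001001100110011
  ((~a & (~b & d)) & ((d | (b | a)) & c)) = 0001000000000000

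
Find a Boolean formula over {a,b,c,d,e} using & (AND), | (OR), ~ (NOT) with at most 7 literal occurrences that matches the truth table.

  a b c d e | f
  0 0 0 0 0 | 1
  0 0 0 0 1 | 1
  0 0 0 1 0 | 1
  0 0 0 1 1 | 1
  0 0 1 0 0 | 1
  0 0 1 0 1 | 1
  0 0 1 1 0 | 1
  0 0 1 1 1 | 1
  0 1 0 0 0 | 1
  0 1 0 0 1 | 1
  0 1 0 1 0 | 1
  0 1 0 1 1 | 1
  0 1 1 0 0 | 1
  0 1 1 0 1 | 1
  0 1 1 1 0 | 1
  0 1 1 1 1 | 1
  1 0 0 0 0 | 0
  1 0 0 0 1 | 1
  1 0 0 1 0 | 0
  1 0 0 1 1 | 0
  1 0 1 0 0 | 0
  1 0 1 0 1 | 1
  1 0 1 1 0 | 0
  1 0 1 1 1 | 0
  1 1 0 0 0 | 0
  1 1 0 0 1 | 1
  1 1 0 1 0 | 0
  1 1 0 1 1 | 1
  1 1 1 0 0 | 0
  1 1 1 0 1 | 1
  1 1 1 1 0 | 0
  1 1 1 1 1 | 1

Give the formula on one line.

(~a | (e & (b | ~d)))

  ~a = 11111111111111110000000000000000
  ~d = 11001100110011001100110011001100
  (b | ~d) = 11001100111111111100110011111111
  (e & (b | ~d)) = 01000100010101010100010001010101
  (~a | (e & (b | ~d))) = 11111111111111110100010001010101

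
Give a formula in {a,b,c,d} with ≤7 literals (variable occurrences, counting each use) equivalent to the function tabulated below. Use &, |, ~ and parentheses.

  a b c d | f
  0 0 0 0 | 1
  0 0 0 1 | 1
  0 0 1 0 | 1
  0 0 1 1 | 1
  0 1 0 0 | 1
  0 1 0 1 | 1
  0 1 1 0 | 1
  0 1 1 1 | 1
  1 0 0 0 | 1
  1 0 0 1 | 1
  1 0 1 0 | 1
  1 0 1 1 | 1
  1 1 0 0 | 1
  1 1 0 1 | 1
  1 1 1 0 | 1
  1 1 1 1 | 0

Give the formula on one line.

(~b | (~a | (~c | ~d)))

  ~b = 1111000011110000
  ~a = 1111111100000000
  ~c = 1100110011001100
  ~d = 1010101010101010
  (~c | ~d) = 1110111011101110
  (~a | (~c | ~d)) = 1111111111101110
  (~b | (~a | (~c | ~d))) = 1111111111111110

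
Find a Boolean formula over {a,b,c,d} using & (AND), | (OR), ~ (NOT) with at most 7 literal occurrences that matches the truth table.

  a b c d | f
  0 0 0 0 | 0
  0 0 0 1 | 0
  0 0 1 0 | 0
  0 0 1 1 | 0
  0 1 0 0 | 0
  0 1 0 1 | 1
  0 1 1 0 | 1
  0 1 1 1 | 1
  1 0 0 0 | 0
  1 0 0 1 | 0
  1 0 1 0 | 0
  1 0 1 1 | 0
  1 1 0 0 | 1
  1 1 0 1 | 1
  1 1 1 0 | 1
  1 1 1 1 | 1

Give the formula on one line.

(b & (d | (c | a)))

  (c | a) = 0011001111111111
  (d | (c | a)) = 0111011111111111
  (b & (d | (c | a))) = 0000011100001111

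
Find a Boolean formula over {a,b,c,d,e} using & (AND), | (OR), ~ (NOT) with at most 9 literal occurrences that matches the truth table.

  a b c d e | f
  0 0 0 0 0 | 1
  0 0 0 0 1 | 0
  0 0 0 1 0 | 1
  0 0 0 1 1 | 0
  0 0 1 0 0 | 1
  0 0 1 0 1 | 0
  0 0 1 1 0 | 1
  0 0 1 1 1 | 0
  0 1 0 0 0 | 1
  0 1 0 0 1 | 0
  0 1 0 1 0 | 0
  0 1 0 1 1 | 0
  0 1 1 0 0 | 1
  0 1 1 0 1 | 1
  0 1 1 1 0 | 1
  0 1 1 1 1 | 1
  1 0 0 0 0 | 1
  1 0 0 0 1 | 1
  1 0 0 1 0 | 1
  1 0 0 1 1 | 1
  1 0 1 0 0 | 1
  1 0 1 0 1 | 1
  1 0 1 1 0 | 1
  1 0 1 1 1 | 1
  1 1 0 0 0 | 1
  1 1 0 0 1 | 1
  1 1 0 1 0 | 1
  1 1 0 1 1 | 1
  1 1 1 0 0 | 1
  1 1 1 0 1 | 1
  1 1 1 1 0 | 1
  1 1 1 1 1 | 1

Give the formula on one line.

((((~b | ((~e | a) & ~d)) & ~e) | a) | (b & c))

  ~b = 11111111000000001111111100000000
  ~e = 10101010101010101010101010101010
  (~e | a) = 10101010101010101111111111111111
  ~d = 11001100110011001100110011001100
  ((~e | a) & ~d) = 10001000100010001100110011001100
  (~b | ((~e | a) & ~d)) = 11111111100010001111111111001100
  ((~b | ((~e | a) & ~d)) & ~e) = 10101010100010001010101010001000
  (((~b | ((~e | a) & ~d)) & ~e) | a) = 10101010100010001111111111111111
  (b & c) = 00000000000011110000000000001111
  ((((~b | ((~e | a) & ~d)) & ~e) | a) | (b & c)) = 10101010100011111111111111111111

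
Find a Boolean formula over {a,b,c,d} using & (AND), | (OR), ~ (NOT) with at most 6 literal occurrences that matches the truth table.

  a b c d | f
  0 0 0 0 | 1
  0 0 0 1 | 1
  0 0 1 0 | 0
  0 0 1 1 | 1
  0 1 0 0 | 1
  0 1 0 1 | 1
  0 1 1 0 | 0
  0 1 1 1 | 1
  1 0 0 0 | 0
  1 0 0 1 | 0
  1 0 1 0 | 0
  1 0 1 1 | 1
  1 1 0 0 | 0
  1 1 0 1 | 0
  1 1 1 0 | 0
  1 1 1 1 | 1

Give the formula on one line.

  ~a = 1111111100000000
  (~a | c) = 1111111100110011
  ~c = 1100110011001100
  (~c & (~a | c)) = 1100110000000000
  (d | (~c & (~a | c))) = 1101110101010101
  ((~a | c) & (d | (~c & (~a | c)))) = 1101110100010001

((~a | c) & (d | (~c & (~a | c))))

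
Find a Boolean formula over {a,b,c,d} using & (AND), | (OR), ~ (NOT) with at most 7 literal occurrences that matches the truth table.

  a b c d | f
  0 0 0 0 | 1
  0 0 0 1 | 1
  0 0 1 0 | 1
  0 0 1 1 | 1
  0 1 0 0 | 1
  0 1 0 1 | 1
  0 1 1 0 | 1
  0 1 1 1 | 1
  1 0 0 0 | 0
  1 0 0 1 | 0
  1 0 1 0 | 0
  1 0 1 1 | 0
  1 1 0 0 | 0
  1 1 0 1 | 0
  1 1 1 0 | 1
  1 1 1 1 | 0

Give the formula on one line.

  ~a = 1111111100000000
  (a & b) = 0000000000001111
  ~d = 1010101010101010
  (~d & c) = 0010001000100010
  ((a & b) & (~d & c)) = 0000000000000010
  (~a | ((a & b) & (~d & c))) = 1111111100000010

(~a | ((a & b) & (~d & c)))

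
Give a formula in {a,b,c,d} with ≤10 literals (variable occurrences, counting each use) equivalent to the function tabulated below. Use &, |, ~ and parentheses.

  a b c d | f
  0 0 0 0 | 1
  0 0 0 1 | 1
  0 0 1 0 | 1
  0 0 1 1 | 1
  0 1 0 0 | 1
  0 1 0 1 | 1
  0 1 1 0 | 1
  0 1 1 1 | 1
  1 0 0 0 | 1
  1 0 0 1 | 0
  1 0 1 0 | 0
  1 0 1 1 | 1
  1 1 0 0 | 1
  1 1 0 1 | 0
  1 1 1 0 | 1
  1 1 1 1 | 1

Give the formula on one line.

(((~c & ~d) & a) | (~a | ((b | (c & d)) & c)))

  ~c = 1100110011001100
  ~d = 1010101010101010
  (~c & ~d) = 1000100010001000
  ((~c & ~d) & a) = 0000000010001000
  ~a = 1111111100000000
  (c & d) = 0001000100010001
  (b | (c & d)) = 0001111100011111
  ((b | (c & d)) & c) = 0001001100010011
  (~a | ((b | (c & d)) & c)) = 1111111100010011
  (((~c & ~d) & a) | (~a | ((b | (c & d)) & c))) = 1111111110011011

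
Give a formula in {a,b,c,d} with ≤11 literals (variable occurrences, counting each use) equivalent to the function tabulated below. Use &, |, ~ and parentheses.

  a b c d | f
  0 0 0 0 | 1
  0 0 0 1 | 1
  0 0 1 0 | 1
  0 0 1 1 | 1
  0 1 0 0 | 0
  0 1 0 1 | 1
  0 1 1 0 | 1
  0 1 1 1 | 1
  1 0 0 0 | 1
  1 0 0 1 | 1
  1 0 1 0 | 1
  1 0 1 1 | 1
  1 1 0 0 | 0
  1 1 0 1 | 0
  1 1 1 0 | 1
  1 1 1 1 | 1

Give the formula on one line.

  (a | b) = 0000111111111111
  ((a | b) & c) = 0000001100110011
  ~b = 1111000011110000
  (d | a) = 0101010111111111
  (~b | (d | a)) = 1111010111111111
  ~a = 1111111100000000
  (~b | ~a) = 1111111111110000
  ((~b | (d | a)) & (~b | ~a)) = 1111010111110000
  (((a | b) & c) | ((~b | (d | a)) & (~b | ~a))) = 1111011111110011

(((a | b) & c) | ((~b | (d | a)) & (~b | ~a)))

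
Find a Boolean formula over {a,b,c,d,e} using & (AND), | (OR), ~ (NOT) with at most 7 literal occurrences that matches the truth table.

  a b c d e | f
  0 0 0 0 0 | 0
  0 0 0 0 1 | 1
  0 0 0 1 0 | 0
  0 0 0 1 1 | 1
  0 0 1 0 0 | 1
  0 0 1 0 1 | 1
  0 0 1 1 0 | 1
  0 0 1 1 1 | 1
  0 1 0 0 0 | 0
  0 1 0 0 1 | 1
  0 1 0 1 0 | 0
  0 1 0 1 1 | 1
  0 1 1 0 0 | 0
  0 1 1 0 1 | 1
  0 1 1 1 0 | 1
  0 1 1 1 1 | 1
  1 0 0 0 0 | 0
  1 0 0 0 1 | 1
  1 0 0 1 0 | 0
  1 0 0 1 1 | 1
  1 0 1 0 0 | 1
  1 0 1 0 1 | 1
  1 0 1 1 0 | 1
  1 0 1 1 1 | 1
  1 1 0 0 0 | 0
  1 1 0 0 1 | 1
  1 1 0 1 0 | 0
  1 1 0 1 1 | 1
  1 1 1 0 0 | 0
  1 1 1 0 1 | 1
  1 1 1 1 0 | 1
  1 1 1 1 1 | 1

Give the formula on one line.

  ~c = 11110000111100001111000011110000
  ~b = 11111111000000001111111100000000
  (d | ~b) = 11111111001100111111111100110011
  (~c | (d | ~b)) = 11111111111100111111111111110011
  ((~c | (d | ~b)) & c) = 00001111000000110000111100000011
  (e | ((~c | (d | ~b)) & c)) = 01011111010101110101111101010111

(e | ((~c | (d | ~b)) & c))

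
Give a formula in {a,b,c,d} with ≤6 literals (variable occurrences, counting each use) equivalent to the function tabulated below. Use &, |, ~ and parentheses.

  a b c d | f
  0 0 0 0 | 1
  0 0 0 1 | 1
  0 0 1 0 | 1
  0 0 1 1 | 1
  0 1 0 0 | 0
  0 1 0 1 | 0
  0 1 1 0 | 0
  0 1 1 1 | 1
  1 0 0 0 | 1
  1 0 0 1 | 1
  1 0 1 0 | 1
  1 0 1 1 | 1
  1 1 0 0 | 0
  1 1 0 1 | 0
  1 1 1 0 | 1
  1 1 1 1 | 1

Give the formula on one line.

(~b | ((a | (d & ~a)) & c))

  ~b = 1111000011110000
  ~a = 1111111100000000
  (d & ~a) = 0101010100000000
  (a | (d & ~a)) = 0101010111111111
  ((a | (d & ~a)) & c) = 0001000100110011
  (~b | ((a | (d & ~a)) & c)) = 1111000111110011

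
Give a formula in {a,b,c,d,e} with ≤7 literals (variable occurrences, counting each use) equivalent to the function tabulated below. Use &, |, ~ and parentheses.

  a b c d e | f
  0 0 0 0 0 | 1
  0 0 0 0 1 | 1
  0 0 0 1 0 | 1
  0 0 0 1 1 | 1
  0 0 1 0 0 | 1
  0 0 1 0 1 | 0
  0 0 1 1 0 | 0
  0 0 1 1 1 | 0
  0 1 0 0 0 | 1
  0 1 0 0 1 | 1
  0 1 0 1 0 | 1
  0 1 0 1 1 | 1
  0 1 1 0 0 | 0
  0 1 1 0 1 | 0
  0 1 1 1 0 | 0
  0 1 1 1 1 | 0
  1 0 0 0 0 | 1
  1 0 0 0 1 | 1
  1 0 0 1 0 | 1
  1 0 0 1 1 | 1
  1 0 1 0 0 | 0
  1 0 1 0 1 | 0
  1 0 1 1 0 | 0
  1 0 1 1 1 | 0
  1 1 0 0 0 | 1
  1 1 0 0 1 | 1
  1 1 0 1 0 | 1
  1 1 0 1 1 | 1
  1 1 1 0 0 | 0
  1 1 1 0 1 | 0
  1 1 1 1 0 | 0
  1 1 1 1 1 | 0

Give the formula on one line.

  ~d = 11001100110011001100110011001100
  ~e = 10101010101010101010101010101010
  ~a = 11111111111111110000000000000000
  (~e & ~a) = 10101010101010100000000000000000
  ~b = 11111111000000001111111100000000
  (c & ~b) = 00001111000000000000111100000000
  ((~e & ~a) & (c & ~b)) = 00001010000000000000000000000000
  (~d & ((~e & ~a) & (c & ~b))) = 00001000000000000000000000000000
  ~c = 11110000111100001111000011110000
  ((~d & ((~e & ~a) & (c & ~b))) | ~c) = 11111000111100001111000011110000

((~d & ((~e & ~a) & (c & ~b))) | ~c)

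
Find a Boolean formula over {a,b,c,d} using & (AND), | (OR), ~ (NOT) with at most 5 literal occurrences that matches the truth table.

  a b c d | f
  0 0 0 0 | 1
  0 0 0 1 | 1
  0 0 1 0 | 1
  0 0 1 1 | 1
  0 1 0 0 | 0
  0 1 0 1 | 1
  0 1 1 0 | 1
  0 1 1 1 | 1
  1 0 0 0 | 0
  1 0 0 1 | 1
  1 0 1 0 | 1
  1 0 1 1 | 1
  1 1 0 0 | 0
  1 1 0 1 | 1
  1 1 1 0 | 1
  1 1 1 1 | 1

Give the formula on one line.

  ~b = 1111000011110000
  ~a = 1111111100000000
  (~b & ~a) = 1111000000000000
  ((~b & ~a) | c) = 1111001100110011
  (((~b & ~a) | c) | d) = 1111011101110111

(((~b & ~a) | c) | d)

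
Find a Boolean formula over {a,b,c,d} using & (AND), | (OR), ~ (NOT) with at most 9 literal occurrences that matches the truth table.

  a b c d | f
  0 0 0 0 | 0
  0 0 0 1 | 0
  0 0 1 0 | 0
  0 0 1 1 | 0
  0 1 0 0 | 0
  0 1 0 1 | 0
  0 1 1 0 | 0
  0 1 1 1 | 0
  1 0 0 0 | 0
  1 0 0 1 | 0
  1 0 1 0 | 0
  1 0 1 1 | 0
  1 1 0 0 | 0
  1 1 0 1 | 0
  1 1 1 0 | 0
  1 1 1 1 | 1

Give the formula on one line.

  ~d = 1010101010101010
  (~d & c) = 0010001000100010
  (a & (~d & c)) = 0000000000100010
  ~b = 1111000011110000
  ((a & (~d & c)) & ~b) = 0000000000100000
  (a & b) = 0000000000001111
  ((a & b) & c) = 0000000000000011
  (((a & (~d & c)) & ~b) | ((a & b) & c)) = 0000000000100011
  ((((a & (~d & c)) & ~b) | ((a & b) & c)) & d) = 0000000000000001

((((a & (~d & c)) & ~b) | ((a & b) & c)) & d)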